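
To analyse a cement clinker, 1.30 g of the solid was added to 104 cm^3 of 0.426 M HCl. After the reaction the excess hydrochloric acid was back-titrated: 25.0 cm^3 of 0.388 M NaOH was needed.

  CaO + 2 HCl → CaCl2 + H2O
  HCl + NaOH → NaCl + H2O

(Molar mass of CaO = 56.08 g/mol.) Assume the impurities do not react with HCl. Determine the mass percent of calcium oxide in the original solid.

n(HCl) added = 0.104 × 0.426 = 0.0443 mol
n(NaOH) used in back-titration = 0.0250 × 0.388 = 9.70 × 10^-3 mol
n(HCl) left over = 9.70 × 10^-3 mol (1:1 ratio)
n(HCl) consumed by analyte = 0.0443 − 9.70 × 10^-3 = 0.0346 mol
From the 1:2 ratio, n(CaO) = 1/2 × 0.0346 = 0.0173 mol
mass of CaO = 0.0173 × 56.08 = 0.970 g
% CaO = 0.970 / 1.30 × 100 = 74.6 %

74.6 %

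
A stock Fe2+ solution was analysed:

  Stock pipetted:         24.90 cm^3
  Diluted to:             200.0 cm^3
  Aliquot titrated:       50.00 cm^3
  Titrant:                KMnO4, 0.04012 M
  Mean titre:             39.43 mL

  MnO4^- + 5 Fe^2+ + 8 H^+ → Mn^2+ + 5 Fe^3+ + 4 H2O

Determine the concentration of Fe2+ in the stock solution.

1.271 M

n(KMnO4) = 0.03943 × 0.04012 = 1.582 × 10^-3 mol
From the 5:1 ratio, n(Fe2+) in the aliquot = 5/1 × 1.582 × 10^-3 = 7.910 × 10^-3 mol
[Fe2+]_dilute = 7.910 × 10^-3 / 0.05000 = 0.1582 mol/L
Dilution factor = 200.0 / 24.90 = 8.032
[Fe2+]_stock = 0.1582 × 8.032 = 1.271 mol/L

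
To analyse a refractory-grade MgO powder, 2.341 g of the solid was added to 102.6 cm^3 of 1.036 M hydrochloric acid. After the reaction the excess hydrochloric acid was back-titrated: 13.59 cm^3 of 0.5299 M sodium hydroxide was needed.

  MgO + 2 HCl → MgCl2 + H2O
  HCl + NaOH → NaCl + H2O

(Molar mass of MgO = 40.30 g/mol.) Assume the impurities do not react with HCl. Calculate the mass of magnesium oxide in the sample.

n(HCl) added = 0.1026 × 1.036 = 0.1063 mol
n(NaOH) used in back-titration = 0.01359 × 0.5299 = 7.201 × 10^-3 mol
n(HCl) left over = 7.201 × 10^-3 mol (1:1 ratio)
n(HCl) consumed by analyte = 0.1063 − 7.201 × 10^-3 = 0.09909 mol
From the 1:2 ratio, n(MgO) = 1/2 × 0.09909 = 0.04955 mol
mass of MgO = 0.04955 × 40.30 = 1.997 g

1.997 g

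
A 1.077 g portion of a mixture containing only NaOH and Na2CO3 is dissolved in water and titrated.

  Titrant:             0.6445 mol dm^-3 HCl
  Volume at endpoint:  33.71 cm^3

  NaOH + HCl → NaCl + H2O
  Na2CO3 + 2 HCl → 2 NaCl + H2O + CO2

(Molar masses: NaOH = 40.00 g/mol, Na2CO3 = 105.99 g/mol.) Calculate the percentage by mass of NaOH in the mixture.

n(HCl) = 0.03371 × 0.6445 = 0.02173 mol
Let x = n(NaOH), y = n(Na2CO3).
Titrant: 1x + 2y = 0.02173;  mass: 40.00x + 105.99y = 1.077
Solving, x = 5.723 × 10^-3 mol, y = 8.001 × 10^-3 mol
mass of NaOH = 5.723 × 10^-3 × 40.00 = 0.2289 g
% NaOH = 0.2289 / 1.077 × 100 = 21.26 %

21.26 %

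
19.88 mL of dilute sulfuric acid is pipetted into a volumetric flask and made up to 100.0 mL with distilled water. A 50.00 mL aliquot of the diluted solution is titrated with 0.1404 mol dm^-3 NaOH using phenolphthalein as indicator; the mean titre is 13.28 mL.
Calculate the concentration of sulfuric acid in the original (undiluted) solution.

0.09379 mol/L

H2SO4 + 2 NaOH → Na2SO4 + 2 H2O
n(NaOH) = 0.01328 × 0.1404 = 1.865 × 10^-3 mol
From the 1:2 ratio, n(H2SO4) in the aliquot = 1/2 × 1.865 × 10^-3 = 9.323 × 10^-4 mol
[H2SO4]_dilute = 9.323 × 10^-4 / 0.05000 = 0.01865 mol/L
Dilution factor = 100.0 / 19.88 = 5.030
[H2SO4]_stock = 0.01865 × 5.030 = 0.09379 mol/L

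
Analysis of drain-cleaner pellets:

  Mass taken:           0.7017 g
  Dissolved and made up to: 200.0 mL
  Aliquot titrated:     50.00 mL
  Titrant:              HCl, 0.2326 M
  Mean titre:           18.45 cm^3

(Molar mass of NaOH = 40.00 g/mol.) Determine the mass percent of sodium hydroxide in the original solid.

97.85 %

NaOH + HCl → NaCl + H2O
n(HCl) per titration = 0.01845 × 0.2326 = 4.291 × 10^-3 mol
n(NaOH) in each aliquot = 4.291 × 10^-3 mol (1:1 ratio)
n(NaOH) in the whole flask = 4.291 × 10^-3 × 200.0/50.00 = 0.01717 mol
mass of NaOH = 0.01717 × 40.00 = 0.6866 g
% NaOH = 0.6866 / 0.7017 × 100 = 97.85 %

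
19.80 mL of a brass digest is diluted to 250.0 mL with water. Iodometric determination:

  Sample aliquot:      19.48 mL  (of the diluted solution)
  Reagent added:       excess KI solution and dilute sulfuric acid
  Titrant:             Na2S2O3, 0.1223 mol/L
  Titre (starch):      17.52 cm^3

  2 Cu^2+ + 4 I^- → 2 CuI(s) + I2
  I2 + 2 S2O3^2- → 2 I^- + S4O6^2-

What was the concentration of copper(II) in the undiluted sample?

1.389 mol/L

n(S2O3^2-) = 0.01752 × 0.1223 = 2.143 × 10^-3 mol
n(I2) = n(S2O3^2-)/2 = 1.071 × 10^-3 mol
From the 2:1 ratio, n(Cu2+) in the aliquot = 2/1 × 1.071 × 10^-3 = 2.143 × 10^-3 mol
[Cu2+]_dilute = 2.143 × 10^-3 / 0.01948 = 0.1100 mol/L
[Cu2+]_original = 0.1100 × 250.0/19.80 = 1.389 mol/L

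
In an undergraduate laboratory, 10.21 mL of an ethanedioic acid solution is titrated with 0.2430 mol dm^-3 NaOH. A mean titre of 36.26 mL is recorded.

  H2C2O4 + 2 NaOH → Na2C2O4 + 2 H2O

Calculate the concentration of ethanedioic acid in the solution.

0.4315 mol/L

n(NaOH) = 0.03626 L × 0.2430 mol/L = 8.811 × 10^-3 mol
From the 1:2 mole ratio, n(H2C2O4) = 1/2 × 8.811 × 10^-3 = 4.406 × 10^-3 mol
[H2C2O4] = 4.406 × 10^-3 mol / 0.01021 L = 0.4315 mol/L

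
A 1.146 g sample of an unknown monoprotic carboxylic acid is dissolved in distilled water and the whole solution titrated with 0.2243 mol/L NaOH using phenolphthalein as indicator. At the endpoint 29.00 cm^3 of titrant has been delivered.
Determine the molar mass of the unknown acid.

176.2 g/mol

n(NaOH) = 0.02900 L × 0.2243 mol/L = 6.505 × 10^-3 mol
n(HA) = 6.505 × 10^-3 mol (1:1 ratio)
M = m / n = 1.146 g / 6.505 × 10^-3 mol = 176.2 g/mol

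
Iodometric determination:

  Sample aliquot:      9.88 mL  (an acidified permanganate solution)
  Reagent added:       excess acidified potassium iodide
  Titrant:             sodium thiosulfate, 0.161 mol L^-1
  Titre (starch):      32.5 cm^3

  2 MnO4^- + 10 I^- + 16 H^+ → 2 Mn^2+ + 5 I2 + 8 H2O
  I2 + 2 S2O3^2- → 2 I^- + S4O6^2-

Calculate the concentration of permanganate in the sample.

n(S2O3^2-) = 0.0325 × 0.161 = 5.23 × 10^-3 mol
n(I2) = n(S2O3^2-)/2 = 2.62 × 10^-3 mol
From the 2:5 ratio, n(MnO4^-) in the aliquot = 2/5 × 2.62 × 10^-3 = 1.05 × 10^-3 mol
[MnO4^-] = 1.05 × 10^-3 / 0.00988 = 0.106 mol/L

0.106 mol/L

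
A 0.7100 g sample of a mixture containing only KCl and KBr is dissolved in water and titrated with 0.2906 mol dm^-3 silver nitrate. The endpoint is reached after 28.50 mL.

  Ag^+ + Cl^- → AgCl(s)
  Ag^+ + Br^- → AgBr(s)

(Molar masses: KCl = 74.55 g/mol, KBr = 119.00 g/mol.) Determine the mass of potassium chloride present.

0.4622 g

n(AgNO3) = 0.02850 × 0.2906 = 8.282 × 10^-3 mol
Let x = n(KCl), y = n(KBr).
Titrant: 1x + 1y = 8.282 × 10^-3;  mass: 74.55x + 119.00y = 0.7100
Solving, x = 6.200 × 10^-3 mol, y = 2.083 × 10^-3 mol
mass of KCl = 6.200 × 10^-3 × 74.55 = 0.4622 g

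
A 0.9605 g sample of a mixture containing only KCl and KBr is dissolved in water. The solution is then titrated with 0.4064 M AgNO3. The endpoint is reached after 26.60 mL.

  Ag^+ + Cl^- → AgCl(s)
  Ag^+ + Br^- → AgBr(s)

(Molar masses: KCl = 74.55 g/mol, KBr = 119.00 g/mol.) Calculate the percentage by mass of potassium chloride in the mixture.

56.91 %

n(AgNO3) = 0.02660 × 0.4064 = 0.01081 mol
Let x = n(KCl), y = n(KBr).
Titrant: 1x + 1y = 0.01081;  mass: 74.55x + 119.00y = 0.9605
Solving, x = 7.332 × 10^-3 mol, y = 3.478 × 10^-3 mol
mass of KCl = 7.332 × 10^-3 × 74.55 = 0.5466 g
% KCl = 0.5466 / 0.9605 × 100 = 56.91 %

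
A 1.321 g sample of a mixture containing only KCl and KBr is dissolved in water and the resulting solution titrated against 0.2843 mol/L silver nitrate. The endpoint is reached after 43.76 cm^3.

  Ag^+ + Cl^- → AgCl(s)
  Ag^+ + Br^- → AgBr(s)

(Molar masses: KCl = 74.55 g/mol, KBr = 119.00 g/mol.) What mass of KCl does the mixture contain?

0.2675 g

n(AgNO3) = 0.04376 × 0.2843 = 0.01244 mol
Let x = n(KCl), y = n(KBr).
Titrant: 1x + 1y = 0.01244;  mass: 74.55x + 119.00y = 1.321
Solving, x = 3.588 × 10^-3 mol, y = 8.853 × 10^-3 mol
mass of KCl = 3.588 × 10^-3 × 74.55 = 0.2675 g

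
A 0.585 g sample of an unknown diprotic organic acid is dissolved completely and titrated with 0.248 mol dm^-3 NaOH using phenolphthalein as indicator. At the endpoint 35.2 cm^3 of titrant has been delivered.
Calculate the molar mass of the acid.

n(NaOH) = 0.0352 L × 0.248 mol/L = 8.73 × 10^-3 mol
From the 1:2 ratio, n(H2A) = 1/2 × 8.73 × 10^-3 = 4.36 × 10^-3 mol
M = m / n = 0.585 g / 4.36 × 10^-3 mol = 134 g/mol

134 g/mol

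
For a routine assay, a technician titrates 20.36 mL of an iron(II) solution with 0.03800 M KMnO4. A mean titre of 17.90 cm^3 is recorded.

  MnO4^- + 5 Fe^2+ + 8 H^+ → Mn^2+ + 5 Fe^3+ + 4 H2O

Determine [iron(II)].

0.1670 M

n(KMnO4) = 0.01790 L × 0.03800 mol/L = 6.802 × 10^-4 mol
From the 5:1 mole ratio, n(Fe2+) = 5/1 × 6.802 × 10^-4 = 3.401 × 10^-3 mol
[Fe2+] = 3.401 × 10^-3 mol / 0.02036 L = 0.1670 mol/L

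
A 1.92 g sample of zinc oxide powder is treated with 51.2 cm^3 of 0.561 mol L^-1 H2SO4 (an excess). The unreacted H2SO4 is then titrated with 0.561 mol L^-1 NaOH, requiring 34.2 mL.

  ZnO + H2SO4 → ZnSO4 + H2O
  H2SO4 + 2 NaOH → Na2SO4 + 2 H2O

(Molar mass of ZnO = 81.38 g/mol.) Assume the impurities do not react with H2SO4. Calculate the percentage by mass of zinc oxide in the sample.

81.1 %

n(H2SO4) added = 0.0512 × 0.561 = 0.0287 mol
n(NaOH) used in back-titration = 0.0342 × 0.561 = 0.0192 mol
From the 1:2 ratio, n(H2SO4) left over = 1/2 × 0.0192 = 9.59 × 10^-3 mol
n(H2SO4) consumed by analyte = 0.0287 − 9.59 × 10^-3 = 0.0191 mol
n(ZnO) = 0.0191 mol (1:1 ratio)
mass of ZnO = 0.0191 × 81.38 = 1.56 g
% ZnO = 1.56 / 1.92 × 100 = 81.1 %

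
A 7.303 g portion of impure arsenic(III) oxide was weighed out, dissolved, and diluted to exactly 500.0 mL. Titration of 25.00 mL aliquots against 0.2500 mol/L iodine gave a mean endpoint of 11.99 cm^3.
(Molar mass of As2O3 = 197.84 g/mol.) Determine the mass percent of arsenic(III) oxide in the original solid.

As2O3 + 2 I2 + 2 H2O → As2O5 + 4 HI
n(I2) per titration = 0.01199 × 0.2500 = 2.998 × 10^-3 mol
From the 1:2 ratio, n(As2O3) in each aliquot = 1/2 × 2.998 × 10^-3 = 1.499 × 10^-3 mol
n(As2O3) in the whole flask = 1.499 × 10^-3 × 500.0/25.00 = 0.02998 mol
mass of As2O3 = 0.02998 × 197.84 = 5.930 g
% As2O3 = 5.930 / 7.303 × 100 = 81.20 %

81.20 %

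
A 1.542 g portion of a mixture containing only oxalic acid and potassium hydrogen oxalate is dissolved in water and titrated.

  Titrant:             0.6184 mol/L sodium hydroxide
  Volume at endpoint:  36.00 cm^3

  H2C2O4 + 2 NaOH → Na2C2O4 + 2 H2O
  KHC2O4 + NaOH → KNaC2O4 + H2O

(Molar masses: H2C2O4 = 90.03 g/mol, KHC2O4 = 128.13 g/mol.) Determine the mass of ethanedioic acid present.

n(NaOH) = 0.03600 × 0.6184 = 0.02226 mol
Let x = n(H2C2O4), y = n(KHC2O4).
Titrant: 2x + 1y = 0.02226;  mass: 90.03x + 128.13y = 1.542
Solving, x = 7.884 × 10^-3 mol, y = 6.495 × 10^-3 mol
mass of H2C2O4 = 7.884 × 10^-3 × 90.03 = 0.7098 g

0.7098 g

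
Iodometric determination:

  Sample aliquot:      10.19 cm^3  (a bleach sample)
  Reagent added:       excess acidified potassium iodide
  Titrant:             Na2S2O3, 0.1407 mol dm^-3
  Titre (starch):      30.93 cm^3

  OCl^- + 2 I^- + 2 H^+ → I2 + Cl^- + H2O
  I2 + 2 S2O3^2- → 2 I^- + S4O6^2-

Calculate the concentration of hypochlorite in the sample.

n(S2O3^2-) = 0.03093 × 0.1407 = 4.352 × 10^-3 mol
n(I2) = n(S2O3^2-)/2 = 2.176 × 10^-3 mol
n(OCl^-) in the aliquot = 2.176 × 10^-3 mol (1:1 ratio)
[OCl^-] = 2.176 × 10^-3 / 0.01019 = 0.2135 mol/L

0.2135 mol/L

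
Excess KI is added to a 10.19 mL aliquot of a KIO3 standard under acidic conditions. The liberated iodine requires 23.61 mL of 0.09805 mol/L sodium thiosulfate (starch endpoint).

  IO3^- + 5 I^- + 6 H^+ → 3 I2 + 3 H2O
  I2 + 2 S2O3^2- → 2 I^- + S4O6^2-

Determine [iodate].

n(S2O3^2-) = 0.02361 × 0.09805 = 2.315 × 10^-3 mol
n(I2) = n(S2O3^2-)/2 = 1.157 × 10^-3 mol
From the 1:3 ratio, n(IO3^-) in the aliquot = 1/3 × 1.157 × 10^-3 = 3.858 × 10^-4 mol
[IO3^-] = 3.858 × 10^-4 / 0.01019 = 0.03786 mol/L

0.03786 mol/L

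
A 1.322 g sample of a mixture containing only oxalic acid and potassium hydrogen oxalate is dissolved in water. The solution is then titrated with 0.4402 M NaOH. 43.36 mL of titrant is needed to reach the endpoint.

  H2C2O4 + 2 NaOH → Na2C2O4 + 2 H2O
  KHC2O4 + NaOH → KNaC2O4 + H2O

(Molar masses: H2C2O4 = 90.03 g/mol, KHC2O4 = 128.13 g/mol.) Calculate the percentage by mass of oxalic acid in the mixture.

n(NaOH) = 0.04336 × 0.4402 = 0.01909 mol
Let x = n(H2C2O4), y = n(KHC2O4).
Titrant: 2x + 1y = 0.01909;  mass: 90.03x + 128.13y = 1.322
Solving, x = 6.759 × 10^-3 mol, y = 5.568 × 10^-3 mol
mass of H2C2O4 = 6.759 × 10^-3 × 90.03 = 0.6086 g
% H2C2O4 = 0.6086 / 1.322 × 100 = 46.03 %

46.03 %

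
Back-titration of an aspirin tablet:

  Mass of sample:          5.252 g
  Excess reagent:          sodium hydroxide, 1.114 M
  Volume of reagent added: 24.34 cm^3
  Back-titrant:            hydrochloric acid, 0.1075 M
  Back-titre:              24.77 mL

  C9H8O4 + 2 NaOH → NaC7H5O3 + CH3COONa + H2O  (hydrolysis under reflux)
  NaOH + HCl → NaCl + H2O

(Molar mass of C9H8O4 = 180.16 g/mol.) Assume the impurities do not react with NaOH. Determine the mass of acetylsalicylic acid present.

2.203 g

n(NaOH) added = 0.02434 × 1.114 = 0.02711 mol
n(HCl) used in back-titration = 0.02477 × 0.1075 = 2.663 × 10^-3 mol
n(NaOH) left over = 2.663 × 10^-3 mol (1:1 ratio)
n(NaOH) consumed by analyte = 0.02711 − 2.663 × 10^-3 = 0.02445 mol
From the 1:2 ratio, n(C9H8O4) = 1/2 × 0.02445 = 0.01223 mol
mass of C9H8O4 = 0.01223 × 180.16 = 2.203 g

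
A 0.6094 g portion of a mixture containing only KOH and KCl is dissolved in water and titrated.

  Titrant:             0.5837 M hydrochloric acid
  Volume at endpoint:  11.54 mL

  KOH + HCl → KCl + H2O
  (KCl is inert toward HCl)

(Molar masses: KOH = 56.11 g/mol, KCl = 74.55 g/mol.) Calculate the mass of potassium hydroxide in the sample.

n(HCl) = 0.01154 × 0.5837 = 6.736 × 10^-3 mol
Let x = n(KOH), y = n(KCl).
Titrant: 1x = 6.736 × 10^-3;  mass: 56.11x + 74.55y = 0.6094
Solving, x = 6.736 × 10^-3 mol, y = 3.105 × 10^-3 mol
mass of KOH = 6.736 × 10^-3 × 56.11 = 0.3780 g

0.3780 g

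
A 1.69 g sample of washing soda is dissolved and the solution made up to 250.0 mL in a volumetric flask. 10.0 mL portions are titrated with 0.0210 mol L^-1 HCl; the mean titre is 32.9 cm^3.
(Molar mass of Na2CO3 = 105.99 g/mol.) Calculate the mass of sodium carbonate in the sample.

Na2CO3 + 2 HCl → 2 NaCl + H2O + CO2
n(HCl) per titration = 0.0329 × 0.0210 = 6.91 × 10^-4 mol
From the 1:2 ratio, n(Na2CO3) in each aliquot = 1/2 × 6.91 × 10^-4 = 3.45 × 10^-4 mol
n(Na2CO3) in the whole flask = 3.45 × 10^-4 × 250.0/10.0 = 8.64 × 10^-3 mol
mass of Na2CO3 = 8.64 × 10^-3 × 105.99 = 0.915 g

0.915 g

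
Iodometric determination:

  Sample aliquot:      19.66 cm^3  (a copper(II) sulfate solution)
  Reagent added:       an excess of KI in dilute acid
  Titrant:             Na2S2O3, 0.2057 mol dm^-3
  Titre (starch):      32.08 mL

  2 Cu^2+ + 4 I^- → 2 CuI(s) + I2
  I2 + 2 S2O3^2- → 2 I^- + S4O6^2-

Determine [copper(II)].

0.3356 mol/L

n(S2O3^2-) = 0.03208 × 0.2057 = 6.599 × 10^-3 mol
n(I2) = n(S2O3^2-)/2 = 3.299 × 10^-3 mol
From the 2:1 ratio, n(Cu2+) in the aliquot = 2/1 × 3.299 × 10^-3 = 6.599 × 10^-3 mol
[Cu2+] = 6.599 × 10^-3 / 0.01966 = 0.3356 mol/L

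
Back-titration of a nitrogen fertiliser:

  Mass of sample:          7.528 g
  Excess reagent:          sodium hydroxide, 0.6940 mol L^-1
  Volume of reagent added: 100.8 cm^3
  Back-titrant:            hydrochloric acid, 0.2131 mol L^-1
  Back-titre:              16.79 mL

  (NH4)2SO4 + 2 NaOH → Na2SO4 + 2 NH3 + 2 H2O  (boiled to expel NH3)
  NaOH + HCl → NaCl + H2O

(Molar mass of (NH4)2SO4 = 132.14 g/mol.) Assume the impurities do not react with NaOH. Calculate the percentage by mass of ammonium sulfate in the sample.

n(NaOH) added = 0.1008 × 0.6940 = 0.06996 mol
n(HCl) used in back-titration = 0.01679 × 0.2131 = 3.578 × 10^-3 mol
n(NaOH) left over = 3.578 × 10^-3 mol (1:1 ratio)
n(NaOH) consumed by analyte = 0.06996 − 3.578 × 10^-3 = 0.06638 mol
From the 1:2 ratio, n((NH4)2SO4) = 1/2 × 0.06638 = 0.03319 mol
mass of (NH4)2SO4 = 0.03319 × 132.14 = 4.386 g
% (NH4)2SO4 = 4.386 / 7.528 × 100 = 58.26 %

58.26 %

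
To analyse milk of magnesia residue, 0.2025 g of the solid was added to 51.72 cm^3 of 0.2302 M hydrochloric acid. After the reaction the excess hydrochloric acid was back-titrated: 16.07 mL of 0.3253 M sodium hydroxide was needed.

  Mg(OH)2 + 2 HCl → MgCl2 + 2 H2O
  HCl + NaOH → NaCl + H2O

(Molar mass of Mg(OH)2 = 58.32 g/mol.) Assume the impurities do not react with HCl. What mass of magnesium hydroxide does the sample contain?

n(HCl) added = 0.05172 × 0.2302 = 0.01191 mol
n(NaOH) used in back-titration = 0.01607 × 0.3253 = 5.228 × 10^-3 mol
n(HCl) left over = 5.228 × 10^-3 mol (1:1 ratio)
n(HCl) consumed by analyte = 0.01191 − 5.228 × 10^-3 = 6.678 × 10^-3 mol
From the 1:2 ratio, n(Mg(OH)2) = 1/2 × 6.678 × 10^-3 = 3.339 × 10^-3 mol
mass of Mg(OH)2 = 3.339 × 10^-3 × 58.32 = 0.1947 g

0.1947 g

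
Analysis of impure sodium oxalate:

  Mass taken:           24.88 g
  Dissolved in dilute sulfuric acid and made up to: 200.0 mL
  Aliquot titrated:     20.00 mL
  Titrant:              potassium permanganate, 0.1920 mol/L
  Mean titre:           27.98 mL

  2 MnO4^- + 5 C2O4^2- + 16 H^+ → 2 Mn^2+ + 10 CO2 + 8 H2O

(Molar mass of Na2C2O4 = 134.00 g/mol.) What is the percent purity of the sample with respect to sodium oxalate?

n(KMnO4) per titration = 0.02798 × 0.1920 = 5.372 × 10^-3 mol
From the 5:2 ratio, n(Na2C2O4) in each aliquot = 5/2 × 5.372 × 10^-3 = 0.01343 mol
n(Na2C2O4) in the whole flask = 0.01343 × 200.0/20.00 = 0.1343 mol
mass of Na2C2O4 = 0.1343 × 134.00 = 18.00 g
% Na2C2O4 = 18.00 / 24.88 × 100 = 72.33 %

72.33 %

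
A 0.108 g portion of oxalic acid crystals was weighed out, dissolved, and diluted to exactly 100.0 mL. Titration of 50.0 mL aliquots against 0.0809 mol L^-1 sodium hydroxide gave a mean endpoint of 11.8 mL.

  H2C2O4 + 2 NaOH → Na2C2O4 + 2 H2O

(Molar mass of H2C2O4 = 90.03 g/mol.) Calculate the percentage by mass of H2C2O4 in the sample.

n(NaOH) per titration = 0.0118 × 0.0809 = 9.55 × 10^-4 mol
From the 1:2 ratio, n(H2C2O4) in each aliquot = 1/2 × 9.55 × 10^-4 = 4.77 × 10^-4 mol
n(H2C2O4) in the whole flask = 4.77 × 10^-4 × 100.0/50.0 = 9.55 × 10^-4 mol
mass of H2C2O4 = 9.55 × 10^-4 × 90.03 = 0.0859 g
% H2C2O4 = 0.0859 / 0.108 × 100 = 79.6 %

79.6 %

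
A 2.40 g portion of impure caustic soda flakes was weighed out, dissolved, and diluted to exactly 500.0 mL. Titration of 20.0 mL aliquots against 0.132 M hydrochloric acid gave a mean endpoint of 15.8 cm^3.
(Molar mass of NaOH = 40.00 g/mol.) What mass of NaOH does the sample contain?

NaOH + HCl → NaCl + H2O
n(HCl) per titration = 0.0158 × 0.132 = 2.09 × 10^-3 mol
n(NaOH) in each aliquot = 2.09 × 10^-3 mol (1:1 ratio)
n(NaOH) in the whole flask = 2.09 × 10^-3 × 500.0/20.0 = 0.0521 mol
mass of NaOH = 0.0521 × 40.00 = 2.09 g

2.09 g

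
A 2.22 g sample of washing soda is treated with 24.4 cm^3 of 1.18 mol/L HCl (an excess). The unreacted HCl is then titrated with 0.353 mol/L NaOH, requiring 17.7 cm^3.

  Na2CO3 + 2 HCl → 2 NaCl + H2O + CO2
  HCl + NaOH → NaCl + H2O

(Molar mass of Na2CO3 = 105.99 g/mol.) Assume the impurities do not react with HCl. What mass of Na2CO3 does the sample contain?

n(HCl) added = 0.0244 × 1.18 = 0.0288 mol
n(NaOH) used in back-titration = 0.0177 × 0.353 = 6.25 × 10^-3 mol
n(HCl) left over = 6.25 × 10^-3 mol (1:1 ratio)
n(HCl) consumed by analyte = 0.0288 − 6.25 × 10^-3 = 0.0225 mol
From the 1:2 ratio, n(Na2CO3) = 1/2 × 0.0225 = 0.0113 mol
mass of Na2CO3 = 0.0113 × 105.99 = 1.19 g

1.19 g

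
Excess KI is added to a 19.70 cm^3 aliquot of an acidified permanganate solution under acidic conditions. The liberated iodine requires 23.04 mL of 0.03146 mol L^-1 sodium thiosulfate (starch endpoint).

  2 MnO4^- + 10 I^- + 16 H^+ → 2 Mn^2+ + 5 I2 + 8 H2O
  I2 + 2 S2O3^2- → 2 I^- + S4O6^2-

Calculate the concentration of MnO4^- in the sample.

n(S2O3^2-) = 0.02304 × 0.03146 = 7.248 × 10^-4 mol
n(I2) = n(S2O3^2-)/2 = 3.624 × 10^-4 mol
From the 2:5 ratio, n(MnO4^-) in the aliquot = 2/5 × 3.624 × 10^-4 = 1.450 × 10^-4 mol
[MnO4^-] = 1.450 × 10^-4 / 0.01970 = 0.007359 mol/L

0.007359 mol/L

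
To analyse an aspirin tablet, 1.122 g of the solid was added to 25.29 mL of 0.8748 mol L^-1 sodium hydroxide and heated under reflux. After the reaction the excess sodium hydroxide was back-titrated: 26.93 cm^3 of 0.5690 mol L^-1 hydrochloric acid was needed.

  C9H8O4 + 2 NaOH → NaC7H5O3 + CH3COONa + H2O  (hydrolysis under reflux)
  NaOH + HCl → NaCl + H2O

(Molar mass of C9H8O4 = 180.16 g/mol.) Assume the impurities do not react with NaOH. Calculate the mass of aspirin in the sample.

0.6126 g

n(NaOH) added = 0.02529 × 0.8748 = 0.02212 mol
n(HCl) used in back-titration = 0.02693 × 0.5690 = 0.01532 mol
n(NaOH) left over = 0.01532 mol (1:1 ratio)
n(NaOH) consumed by analyte = 0.02212 − 0.01532 = 6.801 × 10^-3 mol
From the 1:2 ratio, n(C9H8O4) = 1/2 × 6.801 × 10^-3 = 3.400 × 10^-3 mol
mass of C9H8O4 = 3.400 × 10^-3 × 180.16 = 0.6126 g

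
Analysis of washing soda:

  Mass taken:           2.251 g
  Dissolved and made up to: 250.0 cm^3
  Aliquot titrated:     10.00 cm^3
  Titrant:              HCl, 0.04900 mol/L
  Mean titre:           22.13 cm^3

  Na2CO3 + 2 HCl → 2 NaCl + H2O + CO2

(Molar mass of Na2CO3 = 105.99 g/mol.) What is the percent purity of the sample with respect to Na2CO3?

n(HCl) per titration = 0.02213 × 0.04900 = 1.084 × 10^-3 mol
From the 1:2 ratio, n(Na2CO3) in each aliquot = 1/2 × 1.084 × 10^-3 = 5.422 × 10^-4 mol
n(Na2CO3) in the whole flask = 5.422 × 10^-4 × 250.0/10.00 = 0.01355 mol
mass of Na2CO3 = 0.01355 × 105.99 = 1.437 g
% Na2CO3 = 1.437 / 2.251 × 100 = 63.82 %

63.82 %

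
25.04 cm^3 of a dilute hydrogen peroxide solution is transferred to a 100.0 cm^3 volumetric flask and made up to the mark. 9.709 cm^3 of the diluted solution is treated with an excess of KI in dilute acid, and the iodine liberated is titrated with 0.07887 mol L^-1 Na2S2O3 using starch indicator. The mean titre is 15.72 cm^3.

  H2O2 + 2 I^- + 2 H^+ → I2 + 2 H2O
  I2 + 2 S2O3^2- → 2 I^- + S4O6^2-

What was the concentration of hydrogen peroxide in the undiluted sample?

0.2550 mol/L

n(S2O3^2-) = 0.01572 × 0.07887 = 1.240 × 10^-3 mol
n(I2) = n(S2O3^2-)/2 = 6.199 × 10^-4 mol
n(H2O2) in the aliquot = 6.199 × 10^-4 mol (1:1 ratio)
[H2O2]_dilute = 6.199 × 10^-4 / 0.009709 = 0.06385 mol/L
[H2O2]_original = 0.06385 × 100.0/25.04 = 0.2550 mol/L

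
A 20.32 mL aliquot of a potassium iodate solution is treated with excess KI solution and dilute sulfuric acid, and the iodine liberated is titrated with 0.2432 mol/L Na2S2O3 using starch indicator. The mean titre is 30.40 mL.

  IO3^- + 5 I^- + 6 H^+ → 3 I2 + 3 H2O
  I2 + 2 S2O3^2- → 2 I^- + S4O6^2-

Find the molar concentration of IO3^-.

0.06064 mol/L

n(S2O3^2-) = 0.03040 × 0.2432 = 7.393 × 10^-3 mol
n(I2) = n(S2O3^2-)/2 = 3.697 × 10^-3 mol
From the 1:3 ratio, n(IO3^-) in the aliquot = 1/3 × 3.697 × 10^-3 = 1.232 × 10^-3 mol
[IO3^-] = 1.232 × 10^-3 / 0.02032 = 0.06064 mol/L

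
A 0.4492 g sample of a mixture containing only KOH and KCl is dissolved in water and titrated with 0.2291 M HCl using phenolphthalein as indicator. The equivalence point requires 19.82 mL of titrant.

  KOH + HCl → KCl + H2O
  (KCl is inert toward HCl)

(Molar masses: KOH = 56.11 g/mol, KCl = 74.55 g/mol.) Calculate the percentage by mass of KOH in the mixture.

n(HCl) = 0.01982 × 0.2291 = 4.541 × 10^-3 mol
Let x = n(KOH), y = n(KCl).
Titrant: 1x = 4.541 × 10^-3;  mass: 56.11x + 74.55y = 0.4492
Solving, x = 4.541 × 10^-3 mol, y = 2.608 × 10^-3 mol
mass of KOH = 4.541 × 10^-3 × 56.11 = 0.2548 g
% KOH = 0.2548 / 0.4492 × 100 = 56.72 %

56.72 %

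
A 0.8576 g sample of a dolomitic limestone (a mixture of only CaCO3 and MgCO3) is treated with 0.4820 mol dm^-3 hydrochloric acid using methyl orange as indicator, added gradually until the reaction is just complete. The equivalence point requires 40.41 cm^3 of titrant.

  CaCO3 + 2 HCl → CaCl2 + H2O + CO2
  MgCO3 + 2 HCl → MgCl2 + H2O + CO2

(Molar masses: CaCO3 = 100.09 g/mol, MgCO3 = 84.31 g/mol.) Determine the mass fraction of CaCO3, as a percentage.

n(HCl) = 0.04041 × 0.4820 = 0.01948 mol
Let x = n(CaCO3), y = n(MgCO3).
Titrant: 2x + 2y = 0.01948;  mass: 100.09x + 84.31y = 0.8576
Solving, x = 2.314 × 10^-3 mol, y = 7.424 × 10^-3 mol
mass of CaCO3 = 2.314 × 10^-3 × 100.09 = 0.2316 g
% CaCO3 = 0.2316 / 0.8576 × 100 = 27.01 %

27.01 %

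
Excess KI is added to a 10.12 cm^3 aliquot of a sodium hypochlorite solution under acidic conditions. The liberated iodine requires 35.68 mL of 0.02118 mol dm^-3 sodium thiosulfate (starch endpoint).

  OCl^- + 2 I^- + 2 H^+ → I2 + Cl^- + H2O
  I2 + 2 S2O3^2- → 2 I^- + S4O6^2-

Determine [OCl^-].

n(S2O3^2-) = 0.03568 × 0.02118 = 7.557 × 10^-4 mol
n(I2) = n(S2O3^2-)/2 = 3.779 × 10^-4 mol
n(OCl^-) in the aliquot = 3.779 × 10^-4 mol (1:1 ratio)
[OCl^-] = 3.779 × 10^-4 / 0.01012 = 0.03734 mol/L

0.03734 mol/L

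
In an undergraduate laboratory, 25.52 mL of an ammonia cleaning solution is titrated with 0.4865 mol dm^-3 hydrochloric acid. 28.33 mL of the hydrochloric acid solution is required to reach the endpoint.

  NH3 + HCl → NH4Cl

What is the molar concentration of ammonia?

n(HCl) = 0.02833 L × 0.4865 mol/L = 0.01378 mol
n(NH3) = 0.01378 mol (1:1 mole ratio)
[NH3] = 0.01378 mol / 0.02552 L = 0.5401 mol/L

0.5401 mol/L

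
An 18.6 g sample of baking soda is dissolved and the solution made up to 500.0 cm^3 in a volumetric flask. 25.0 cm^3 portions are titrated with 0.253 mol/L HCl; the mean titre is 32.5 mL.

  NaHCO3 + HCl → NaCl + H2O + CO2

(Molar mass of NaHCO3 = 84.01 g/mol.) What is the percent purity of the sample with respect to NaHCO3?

n(HCl) per titration = 0.0325 × 0.253 = 8.22 × 10^-3 mol
n(NaHCO3) in each aliquot = 8.22 × 10^-3 mol (1:1 ratio)
n(NaHCO3) in the whole flask = 8.22 × 10^-3 × 500.0/25.0 = 0.164 mol
mass of NaHCO3 = 0.164 × 84.01 = 13.8 g
% NaHCO3 = 13.8 / 18.6 × 100 = 74.3 %

74.3 %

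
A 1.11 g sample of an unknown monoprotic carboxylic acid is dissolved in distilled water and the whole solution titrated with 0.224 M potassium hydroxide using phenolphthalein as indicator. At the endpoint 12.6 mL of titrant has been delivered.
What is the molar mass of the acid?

393 g/mol

n(KOH) = 0.0126 L × 0.224 mol/L = 2.82 × 10^-3 mol
n(HA) = 2.82 × 10^-3 mol (1:1 ratio)
M = m / n = 1.11 g / 2.82 × 10^-3 mol = 393 g/mol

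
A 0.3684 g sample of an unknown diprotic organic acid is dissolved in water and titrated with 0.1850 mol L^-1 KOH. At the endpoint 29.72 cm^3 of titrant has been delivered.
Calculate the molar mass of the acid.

134.0 g/mol

n(KOH) = 0.02972 L × 0.1850 mol/L = 5.498 × 10^-3 mol
From the 1:2 ratio, n(H2A) = 1/2 × 5.498 × 10^-3 = 2.749 × 10^-3 mol
M = m / n = 0.3684 g / 2.749 × 10^-3 mol = 134.0 g/mol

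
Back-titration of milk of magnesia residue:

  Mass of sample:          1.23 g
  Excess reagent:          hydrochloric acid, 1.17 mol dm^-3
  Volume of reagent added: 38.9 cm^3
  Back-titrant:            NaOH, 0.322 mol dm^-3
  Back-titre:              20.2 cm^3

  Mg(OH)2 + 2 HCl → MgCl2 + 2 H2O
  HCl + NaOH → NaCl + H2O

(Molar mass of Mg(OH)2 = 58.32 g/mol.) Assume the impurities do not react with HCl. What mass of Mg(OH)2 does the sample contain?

n(HCl) added = 0.0389 × 1.17 = 0.0455 mol
n(NaOH) used in back-titration = 0.0202 × 0.322 = 6.50 × 10^-3 mol
n(HCl) left over = 6.50 × 10^-3 mol (1:1 ratio)
n(HCl) consumed by analyte = 0.0455 − 6.50 × 10^-3 = 0.0390 mol
From the 1:2 ratio, n(Mg(OH)2) = 1/2 × 0.0390 = 0.0195 mol
mass of Mg(OH)2 = 0.0195 × 58.32 = 1.14 g

1.14 g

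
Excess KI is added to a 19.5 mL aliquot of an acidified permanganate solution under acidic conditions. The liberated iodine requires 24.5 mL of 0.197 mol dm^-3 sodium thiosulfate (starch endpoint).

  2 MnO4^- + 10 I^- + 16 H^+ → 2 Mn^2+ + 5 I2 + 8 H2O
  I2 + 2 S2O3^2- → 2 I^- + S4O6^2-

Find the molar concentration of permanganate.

n(S2O3^2-) = 0.0245 × 0.197 = 4.83 × 10^-3 mol
n(I2) = n(S2O3^2-)/2 = 2.41 × 10^-3 mol
From the 2:5 ratio, n(MnO4^-) in the aliquot = 2/5 × 2.41 × 10^-3 = 9.65 × 10^-4 mol
[MnO4^-] = 9.65 × 10^-4 / 0.0195 = 0.0495 mol/L

0.0495 mol/L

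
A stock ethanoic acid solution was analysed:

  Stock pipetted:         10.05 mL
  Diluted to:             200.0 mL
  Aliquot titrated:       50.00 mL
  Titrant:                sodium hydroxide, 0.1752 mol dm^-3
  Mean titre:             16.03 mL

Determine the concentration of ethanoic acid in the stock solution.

1.118 mol/L

CH3COOH + NaOH → CH3COONa + H2O
n(NaOH) = 0.01603 × 0.1752 = 2.808 × 10^-3 mol
n(CH3COOH) in the aliquot = 2.808 × 10^-3 mol (1:1 ratio)
[CH3COOH]_dilute = 2.808 × 10^-3 / 0.05000 = 0.05617 mol/L
Dilution factor = 200.0 / 10.05 = 19.90
[CH3COOH]_stock = 0.05617 × 19.90 = 1.118 mol/L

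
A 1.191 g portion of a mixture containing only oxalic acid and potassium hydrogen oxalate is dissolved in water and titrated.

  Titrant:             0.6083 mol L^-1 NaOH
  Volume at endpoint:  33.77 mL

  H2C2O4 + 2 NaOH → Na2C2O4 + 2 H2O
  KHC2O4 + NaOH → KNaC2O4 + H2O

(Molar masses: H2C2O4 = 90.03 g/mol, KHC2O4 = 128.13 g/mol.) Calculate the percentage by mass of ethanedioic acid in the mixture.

n(NaOH) = 0.03377 × 0.6083 = 0.02054 mol
Let x = n(H2C2O4), y = n(KHC2O4).
Titrant: 2x + 1y = 0.02054;  mass: 90.03x + 128.13y = 1.191
Solving, x = 8.669 × 10^-3 mol, y = 3.204 × 10^-3 mol
mass of H2C2O4 = 8.669 × 10^-3 × 90.03 = 0.7805 g
% H2C2O4 = 0.7805 / 1.191 × 100 = 65.53 %

65.53 %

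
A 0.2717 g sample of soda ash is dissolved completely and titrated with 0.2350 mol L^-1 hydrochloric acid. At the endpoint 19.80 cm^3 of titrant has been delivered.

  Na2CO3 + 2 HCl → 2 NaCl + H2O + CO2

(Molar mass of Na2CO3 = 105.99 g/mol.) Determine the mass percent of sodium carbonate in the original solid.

90.76 %

n(HCl) = 0.01980 L × 0.2350 mol/L = 4.653 × 10^-3 mol
From the 1:2 ratio, n(Na2CO3) = 1/2 × 4.653 × 10^-3 = 2.326 × 10^-3 mol
mass of Na2CO3 = 2.326 × 10^-3 × 105.99 g/mol = 0.2466 g
% Na2CO3 = 0.2466 / 0.2717 × 100 = 90.76 %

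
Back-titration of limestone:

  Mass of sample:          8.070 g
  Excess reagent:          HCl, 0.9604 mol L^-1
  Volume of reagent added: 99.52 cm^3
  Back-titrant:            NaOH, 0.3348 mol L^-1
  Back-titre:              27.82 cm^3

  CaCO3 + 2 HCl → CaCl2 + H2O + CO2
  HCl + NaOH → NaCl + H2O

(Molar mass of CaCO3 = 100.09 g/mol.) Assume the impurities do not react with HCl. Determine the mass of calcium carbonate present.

4.317 g

n(HCl) added = 0.09952 × 0.9604 = 0.09558 mol
n(NaOH) used in back-titration = 0.02782 × 0.3348 = 9.314 × 10^-3 mol
n(HCl) left over = 9.314 × 10^-3 mol (1:1 ratio)
n(HCl) consumed by analyte = 0.09558 − 9.314 × 10^-3 = 0.08626 mol
From the 1:2 ratio, n(CaCO3) = 1/2 × 0.08626 = 0.04313 mol
mass of CaCO3 = 0.04313 × 100.09 = 4.317 g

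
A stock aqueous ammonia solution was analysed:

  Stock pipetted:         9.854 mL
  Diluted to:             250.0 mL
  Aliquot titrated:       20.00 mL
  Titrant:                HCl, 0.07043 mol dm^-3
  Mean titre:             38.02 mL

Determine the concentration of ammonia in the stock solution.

3.397 mol/L

NH3 + HCl → NH4Cl
n(HCl) = 0.03802 × 0.07043 = 2.678 × 10^-3 mol
n(NH3) in the aliquot = 2.678 × 10^-3 mol (1:1 ratio)
[NH3]_dilute = 2.678 × 10^-3 / 0.02000 = 0.1339 mol/L
Dilution factor = 250.0 / 9.854 = 25.37
[NH3]_stock = 0.1339 × 25.37 = 3.397 mol/L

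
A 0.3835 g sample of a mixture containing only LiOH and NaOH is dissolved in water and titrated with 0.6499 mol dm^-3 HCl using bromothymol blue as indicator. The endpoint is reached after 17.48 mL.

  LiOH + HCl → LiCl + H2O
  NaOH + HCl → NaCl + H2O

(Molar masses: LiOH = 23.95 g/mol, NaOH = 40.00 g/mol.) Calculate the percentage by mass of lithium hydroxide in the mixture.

27.59 %

n(HCl) = 0.01748 × 0.6499 = 0.01136 mol
Let x = n(LiOH), y = n(NaOH).
Titrant: 1x + 1y = 0.01136;  mass: 23.95x + 40.00y = 0.3835
Solving, x = 4.418 × 10^-3 mol, y = 6.942 × 10^-3 mol
mass of LiOH = 4.418 × 10^-3 × 23.95 = 0.1058 g
% LiOH = 0.1058 / 0.3835 × 100 = 27.59 %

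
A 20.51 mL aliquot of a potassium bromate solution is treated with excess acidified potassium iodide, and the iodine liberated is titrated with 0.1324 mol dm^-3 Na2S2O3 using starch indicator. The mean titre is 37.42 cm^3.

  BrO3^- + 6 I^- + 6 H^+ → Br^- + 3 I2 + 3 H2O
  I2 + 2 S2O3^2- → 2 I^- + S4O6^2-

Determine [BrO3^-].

0.04026 mol/L

n(S2O3^2-) = 0.03742 × 0.1324 = 4.954 × 10^-3 mol
n(I2) = n(S2O3^2-)/2 = 2.477 × 10^-3 mol
From the 1:3 ratio, n(BrO3^-) in the aliquot = 1/3 × 2.477 × 10^-3 = 8.257 × 10^-4 mol
[BrO3^-] = 8.257 × 10^-4 / 0.02051 = 0.04026 mol/L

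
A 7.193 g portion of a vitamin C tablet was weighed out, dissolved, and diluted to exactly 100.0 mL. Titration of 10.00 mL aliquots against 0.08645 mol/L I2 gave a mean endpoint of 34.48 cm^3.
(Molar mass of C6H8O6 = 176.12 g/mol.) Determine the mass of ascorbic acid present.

5.250 g

C6H8O6 + I2 → C6H6O6 + 2 HI
n(I2) per titration = 0.03448 × 0.08645 = 2.981 × 10^-3 mol
n(C6H8O6) in each aliquot = 2.981 × 10^-3 mol (1:1 ratio)
n(C6H8O6) in the whole flask = 2.981 × 10^-3 × 100.0/10.00 = 0.02981 mol
mass of C6H8O6 = 0.02981 × 176.12 = 5.250 g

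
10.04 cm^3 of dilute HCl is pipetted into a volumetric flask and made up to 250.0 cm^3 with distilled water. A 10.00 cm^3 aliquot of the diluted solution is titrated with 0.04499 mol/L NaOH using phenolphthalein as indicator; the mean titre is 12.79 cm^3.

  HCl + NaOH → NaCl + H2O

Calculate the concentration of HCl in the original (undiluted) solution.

1.433 mol/L

n(NaOH) = 0.01279 × 0.04499 = 5.754 × 10^-4 mol
n(HCl) in the aliquot = 5.754 × 10^-4 mol (1:1 ratio)
[HCl]_dilute = 5.754 × 10^-4 / 0.01000 = 0.05754 mol/L
Dilution factor = 250.0 / 10.04 = 24.90
[HCl]_stock = 0.05754 × 24.90 = 1.433 mol/L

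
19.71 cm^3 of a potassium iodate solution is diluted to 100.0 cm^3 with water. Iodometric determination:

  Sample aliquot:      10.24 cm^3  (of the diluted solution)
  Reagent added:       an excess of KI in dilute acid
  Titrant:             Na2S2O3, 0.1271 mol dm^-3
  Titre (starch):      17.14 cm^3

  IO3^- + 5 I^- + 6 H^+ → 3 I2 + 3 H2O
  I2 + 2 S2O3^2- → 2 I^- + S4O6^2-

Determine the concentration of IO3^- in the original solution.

n(S2O3^2-) = 0.01714 × 0.1271 = 2.178 × 10^-3 mol
n(I2) = n(S2O3^2-)/2 = 1.089 × 10^-3 mol
From the 1:3 ratio, n(IO3^-) in the aliquot = 1/3 × 1.089 × 10^-3 = 3.631 × 10^-4 mol
[IO3^-]_dilute = 3.631 × 10^-4 / 0.01024 = 0.03546 mol/L
[IO3^-]_original = 0.03546 × 100.0/19.71 = 0.1799 mol/L

0.1799 mol/L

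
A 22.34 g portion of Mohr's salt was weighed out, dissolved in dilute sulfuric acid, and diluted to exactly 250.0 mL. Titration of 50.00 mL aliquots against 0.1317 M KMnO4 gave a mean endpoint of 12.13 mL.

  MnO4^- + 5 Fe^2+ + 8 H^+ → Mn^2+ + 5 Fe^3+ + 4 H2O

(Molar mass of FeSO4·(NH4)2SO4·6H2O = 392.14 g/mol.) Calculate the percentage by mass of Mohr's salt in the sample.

n(KMnO4) per titration = 0.01213 × 0.1317 = 1.598 × 10^-3 mol
From the 5:1 ratio, n(FeSO4·(NH4)2SO4·6H2O) in each aliquot = 5/1 × 1.598 × 10^-3 = 7.988 × 10^-3 mol
n(FeSO4·(NH4)2SO4·6H2O) in the whole flask = 7.988 × 10^-3 × 250.0/50.00 = 0.03994 mol
mass of FeSO4·(NH4)2SO4·6H2O = 0.03994 × 392.14 = 15.66 g
% FeSO4·(NH4)2SO4·6H2O = 15.66 / 22.34 × 100 = 70.10 %

70.10 %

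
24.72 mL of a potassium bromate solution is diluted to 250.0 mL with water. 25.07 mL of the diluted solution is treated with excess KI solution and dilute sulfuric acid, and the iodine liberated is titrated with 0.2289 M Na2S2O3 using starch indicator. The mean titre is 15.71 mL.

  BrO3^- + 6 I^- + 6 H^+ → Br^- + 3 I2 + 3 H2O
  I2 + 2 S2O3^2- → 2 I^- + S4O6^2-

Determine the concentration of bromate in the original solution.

0.2418 M

n(S2O3^2-) = 0.01571 × 0.2289 = 3.596 × 10^-3 mol
n(I2) = n(S2O3^2-)/2 = 1.798 × 10^-3 mol
From the 1:3 ratio, n(BrO3^-) in the aliquot = 1/3 × 1.798 × 10^-3 = 5.993 × 10^-4 mol
[BrO3^-]_dilute = 5.993 × 10^-4 / 0.02507 = 0.02391 mol/L
[BrO3^-]_original = 0.02391 × 250.0/24.72 = 0.2418 mol/L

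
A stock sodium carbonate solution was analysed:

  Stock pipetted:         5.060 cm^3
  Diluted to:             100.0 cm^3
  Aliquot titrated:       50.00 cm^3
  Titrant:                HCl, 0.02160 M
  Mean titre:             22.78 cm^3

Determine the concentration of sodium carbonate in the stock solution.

Na2CO3 + 2 HCl → 2 NaCl + H2O + CO2
n(HCl) = 0.02278 × 0.02160 = 4.920 × 10^-4 mol
From the 1:2 ratio, n(Na2CO3) in the aliquot = 1/2 × 4.920 × 10^-4 = 2.460 × 10^-4 mol
[Na2CO3]_dilute = 2.460 × 10^-4 / 0.05000 = 0.004920 mol/L
Dilution factor = 100.0 / 5.060 = 19.76
[Na2CO3]_stock = 0.004920 × 19.76 = 0.09724 mol/L

0.09724 M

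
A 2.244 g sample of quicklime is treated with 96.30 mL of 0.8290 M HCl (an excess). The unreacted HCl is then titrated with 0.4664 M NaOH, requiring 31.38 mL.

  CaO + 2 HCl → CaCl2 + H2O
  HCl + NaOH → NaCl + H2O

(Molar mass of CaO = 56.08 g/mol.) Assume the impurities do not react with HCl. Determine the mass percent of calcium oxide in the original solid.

n(HCl) added = 0.09630 × 0.8290 = 0.07983 mol
n(NaOH) used in back-titration = 0.03138 × 0.4664 = 0.01464 mol
n(HCl) left over = 0.01464 mol (1:1 ratio)
n(HCl) consumed by analyte = 0.07983 − 0.01464 = 0.06520 mol
From the 1:2 ratio, n(CaO) = 1/2 × 0.06520 = 0.03260 mol
mass of CaO = 0.03260 × 56.08 = 1.828 g
% CaO = 1.828 / 2.244 × 100 = 81.47 %

81.47 %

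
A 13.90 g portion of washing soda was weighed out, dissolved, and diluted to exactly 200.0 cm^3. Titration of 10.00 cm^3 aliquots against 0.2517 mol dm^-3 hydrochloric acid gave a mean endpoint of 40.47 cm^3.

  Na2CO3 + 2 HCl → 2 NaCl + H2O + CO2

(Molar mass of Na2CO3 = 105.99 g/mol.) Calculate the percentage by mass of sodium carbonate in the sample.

n(HCl) per titration = 0.04047 × 0.2517 = 0.01019 mol
From the 1:2 ratio, n(Na2CO3) in each aliquot = 1/2 × 0.01019 = 5.093 × 10^-3 mol
n(Na2CO3) in the whole flask = 5.093 × 10^-3 × 200.0/10.00 = 0.1019 mol
mass of Na2CO3 = 0.1019 × 105.99 = 10.80 g
% Na2CO3 = 10.80 / 13.90 × 100 = 77.67 %

77.67 %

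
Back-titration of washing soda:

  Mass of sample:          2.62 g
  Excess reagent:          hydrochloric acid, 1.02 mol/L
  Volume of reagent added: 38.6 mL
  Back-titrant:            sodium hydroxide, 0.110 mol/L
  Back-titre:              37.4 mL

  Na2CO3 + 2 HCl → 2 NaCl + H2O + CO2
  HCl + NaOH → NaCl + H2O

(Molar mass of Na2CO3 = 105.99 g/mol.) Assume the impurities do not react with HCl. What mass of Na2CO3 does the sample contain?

1.87 g

n(HCl) added = 0.0386 × 1.02 = 0.0394 mol
n(NaOH) used in back-titration = 0.0374 × 0.110 = 4.11 × 10^-3 mol
n(HCl) left over = 4.11 × 10^-3 mol (1:1 ratio)
n(HCl) consumed by analyte = 0.0394 − 4.11 × 10^-3 = 0.0353 mol
From the 1:2 ratio, n(Na2CO3) = 1/2 × 0.0353 = 0.0176 mol
mass of Na2CO3 = 0.0176 × 105.99 = 1.87 g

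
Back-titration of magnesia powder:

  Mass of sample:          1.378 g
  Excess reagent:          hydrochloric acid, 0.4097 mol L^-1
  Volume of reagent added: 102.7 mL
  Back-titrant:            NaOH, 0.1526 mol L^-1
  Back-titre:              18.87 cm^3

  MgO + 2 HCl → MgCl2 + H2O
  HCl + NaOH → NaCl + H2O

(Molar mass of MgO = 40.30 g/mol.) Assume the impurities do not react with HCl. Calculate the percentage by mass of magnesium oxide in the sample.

n(HCl) added = 0.1027 × 0.4097 = 0.04208 mol
n(NaOH) used in back-titration = 0.01887 × 0.1526 = 2.880 × 10^-3 mol
n(HCl) left over = 2.880 × 10^-3 mol (1:1 ratio)
n(HCl) consumed by analyte = 0.04208 − 2.880 × 10^-3 = 0.03920 mol
From the 1:2 ratio, n(MgO) = 1/2 × 0.03920 = 0.01960 mol
mass of MgO = 0.01960 × 40.30 = 0.7898 g
% MgO = 0.7898 / 1.378 × 100 = 57.32 %

57.32 %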